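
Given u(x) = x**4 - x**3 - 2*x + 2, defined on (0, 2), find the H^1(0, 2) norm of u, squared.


||u||_{H^1}^2 = 24112/315

The H^1 norm (squared) on an interval (0, L) is
  ||u||_{H^1}^2 = ∫_0^L u(x)^2 dx + ∫_0^L u'(x)^2 dx.
Compute u'(x) = 4*x**3 - 3*x**2 - 2.
Then u(x)^2 = x**8 - 2*x**7 + x**6 - 4*x**5 + 8*x**4 - 4*x**3 + 4*x**2 - 8*x + 4 and u'(x)^2 = 16*x**6 - 24*x**5 + 9*x**4 - 16*x**3 + 12*x**2 + 4.
Integrate each monomial from 0 to 2 using ∫_0^2 c·x^n dx = c·2^(n+1)/(n+1):
  ∫_0^2 u(x)^2 dx = ∫_0^2 (x^8 - 2*x^7 + x^6 - 4*x^5 + 8*x^4 - 4*x^3 + 4*x^2 - 8*x + 4) dx. Term by term:
    ∫_0^2 x^8 dx = 512/9;  ∫_0^2 -2*x^7 dx = -64;  ∫_0^2 x^6 dx = 128/7;
    ∫_0^2 -4*x^5 dx = -128/3;  ∫_0^2 8*x^4 dx = 256/5;  ∫_0^2 -4*x^3 dx = -16;
    ∫_0^2 4*x^2 dx = 32/3;  ∫_0^2 -8*x dx = -16;  ∫_0^2 4 dx = 8.
  Sum: 512/9 − 64 + 128/7 − 128/3 + 256/5 − 16 + 32/3 − 16 + 8 = 2008/315.
  ∫_0^2 u'(x)^2 dx = ∫_0^2 (16*x^6 - 24*x^5 + 9*x^4 - 16*x^3 + 12*x^2 + 4) dx. Term by term:
    ∫_0^2 16*x^6 dx = 2048/7;  ∫_0^2 -24*x^5 dx = -256;  ∫_0^2 9*x^4 dx = 288/5;
    ∫_0^2 -16*x^3 dx = -64;  ∫_0^2 12*x^2 dx = 32;  ∫_0^2 4 dx = 8.
  Sum: 2048/7 − 256 + 288/5 − 64 + 32 + 8 = 2456/35.
Adding: ||u||_{H^1}^2 = 2008/315 + 2456/35 = 24112/315.


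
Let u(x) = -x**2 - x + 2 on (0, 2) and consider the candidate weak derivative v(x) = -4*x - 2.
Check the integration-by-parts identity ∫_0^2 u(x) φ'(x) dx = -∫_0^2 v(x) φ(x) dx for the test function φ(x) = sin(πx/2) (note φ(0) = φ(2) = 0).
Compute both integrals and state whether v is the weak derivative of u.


LHS = 12/π, RHS = 24/π. No, v is not the weak derivative of u.

u(x) = -x**2 - x + 2, classical derivative u'(x) = -2*x - 1.
φ(x) = sin(πx/2), so φ'(x) = π*cos(π*x/2)/2.
Note φ(0) = φ(2) = 0, so the boundary term u·φ vanishes.
LHS = ∫_0^2 u(x) φ'(x) dx = ∫_0^2 (-π*x^2*cos(π*x/2)/2 - π*x*cos(π*x/2)/2 + π*cos(π*x/2)) dx. Term by term:
  ∫_0^2 π*cos(π*x/2) dx = 0;  ∫_0^2 -π*x*cos(π*x/2)/2 dx = 4/π;  ∫_0^2 -π*x^2*cos(π*x/2)/2 dx = 8/π.
Sum: 0 + 4/π + 8/π = 12/π.
So LHS = 12/π.
∫_0^2 v(x) φ(x) dx = ∫_0^2 (-4*x*sin(π*x/2) - 2*sin(π*x/2)) dx. Term by term:
  ∫_0^2 -2*sin(π*x/2) dx = -8/π;  ∫_0^2 -4*x*sin(π*x/2) dx = -16/π.
Sum: -8/π − 16/π = -24/π.
So RHS = -∫_0^2 v(x) φ(x) dx = 24/π.
LHS − RHS = -12/π ≠ 0, so the identity fails.
(For a valid weak derivative the identity must hold for EVERY test function, in particular this one. The failure shows v is NOT the weak derivative of u.)
Correct weak derivative would be u'(x) = -2*x - 1.


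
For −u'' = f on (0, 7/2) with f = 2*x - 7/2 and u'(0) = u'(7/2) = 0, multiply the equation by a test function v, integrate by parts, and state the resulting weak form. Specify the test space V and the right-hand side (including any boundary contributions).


V = H^1(0, 7/2) (no boundary constraint on v; u is determined up to an additive constant); weak form: ∫_0^7/2 u'v' dx = ∫_0^7/2 (2*x - 7/2) v dx for all v ∈ V.

Multiply both sides by a test function v and integrate from 0 to 7/2:
  ∫_0^7/2 −u''(x) v(x) dx = ∫_0^7/2 f(x) v(x) dx.
Integrate the LHS by parts once:
  ∫_0^7/2 −u'' v dx = −[u'(x) v(x)]_0^7/2 + ∫_0^7/2 u'(x) v'(x) dx.
Thus ∫_0^7/2 u'(x) v'(x) dx = ∫_0^7/2 f(x) v(x) dx + [u'(x) v(x)]_0^7/2.
Choose V so that boundary terms are either known or forced to vanish.
u has homogeneous Neumann: u'(0) = u'(7/2) = 0. So [u' v]_0^7/2 = 0·v(7/2) − 0·v(0) = 0 for any v; take V = H^1(0, 7/2).
Weak formulation: find u (satisfying any essential BC) such that ∫_0^7/2 u'(x) v'(x) dx = ∫_0^7/2 f v dx for all v ∈ V (homogeneous Neumann, so boundary terms vanish).
Substituting f(x) = 2*x - 7/2, the right-hand side is ∫_0^7/2 (2*x - 7/2) v dx.
Compatibility check (pure Neumann): taking v ≡ 1 ∈ V gives 0 = ∫_0^7/2 f dx + (0) − (0), i.e. ∫_0^7/2 f dx must equal u'(0) − u'(7/2) = 0. Indeed ∫_0^7/2 (2*x - 7/2) dx = 0, so the data are compatible. The solution is then unique only up to an additive constant (fix it e.g. by requiring ∫_0^7/2 u dx = 0).


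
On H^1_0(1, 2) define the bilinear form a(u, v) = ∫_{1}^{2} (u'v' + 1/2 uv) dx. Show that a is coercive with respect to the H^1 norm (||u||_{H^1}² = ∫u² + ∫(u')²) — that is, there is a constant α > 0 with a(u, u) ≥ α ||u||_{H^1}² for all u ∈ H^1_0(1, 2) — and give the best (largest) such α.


α = (1/2 + π^2)/(1 + π^2)

Coercivity of a(·,·) on H^1_0(1, 2) means a(u, u) ≥ α ||u||_{H^1}² for every u ∈ H^1_0.
The interval has length L = 1, and Poincaré/coercivity depend only on L. Here a(u, u) = ∫(u')² + (1/2)·∫u².
Here 0 < c = 1/2 < 1. The condition a(u,u) ≥ α||u||_{H^1}² reads (1−α)∫(u')² ≥ (α−c)∫u². Any admissible α is ≤ 1 (rapidly oscillating u have ∫u²/∫(u')² → 0), and α = 1 would force 0 ≥ (1−c)∫u², impossible since c < 1; so 1−α > 0. By the sharp Poincaré inequality on H^1_0 of an interval of length L, ∫(u')² ≥ (π/L)²∫u² with equality for the first sine mode sin(π(x−x₀)/L) (x₀ the left endpoint), so the inequality holds for all u iff (1−α)(π/L)² ≥ α − c, i.e. α ≤ ((π/L)² + c)/((π/L)² + 1) = (1 + c(L/π)²)/(1 + (L/π)²). With (π/L)² = π^2 and c = 1/2, the largest admissible constant is α = ((π/L)² + c)/((π/L)² + 1).
Simplifying, α = (1/2 + π^2)/(1 + π^2).


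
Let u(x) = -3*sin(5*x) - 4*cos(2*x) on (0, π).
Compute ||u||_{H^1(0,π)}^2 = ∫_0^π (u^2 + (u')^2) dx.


||u||_{H^1(0,π)}^2 = 400/7 + 157*π

u'(x) = 8*sin(2*x) - 15*cos(5*x).
Expand u² and (u')² and integrate term by term on (0, π), using: for integers n ≥ 1, ∫_0^π sin²(nx) dx = ∫_0^π cos²(nx) dx = π/2; for n ≠ n', ∫_0^π sin(nx)sin(n'x) dx = ∫_0^π cos(nx)cos(n'x) dx = 0; and by product-to-sum, ∫_0^π sin(nx)cos(n'x) dx = ½∫_0^π [sin((n+n')x) + sin((n−n')x)] dx, which is 0 when n+n' is even and 2n/(n²−n'²) when n+n' is odd (it need not vanish on (0, π)).
  u² squared terms: (-4)²·∫cos(2x)² dx = 16·π/2 = 8*π;  (-3)²·∫sin(5x)² dx = 9·π/2 = 9*π/2.
  u² cross terms: 2·(-4)·(-3)·∫cos(2x)·sin(5x) dx = 24·(10/21) = 80/7.
  So ∫_0^π u² dx = 8*π + 9*π/2 + 80/7 = 80/7 + 25*π/2.
  (u')² squared terms: (-15)²·∫cos(5x)² dx = 225·π/2 = 225*π/2;  (8)²·∫sin(2x)² dx = 64·π/2 = 32*π.
  (u')² cross terms: 2·(-15)·(8)·∫cos(5x)·sin(2x) dx = -240·(-4/21) = 320/7.
  So ∫_0^π (u')² dx = 225*π/2 + 32*π + 320/7 = 320/7 + 289*π/2.
||u||_{H^1}^2 = (80/7 + 25*π/2) + (320/7 + 289*π/2) = 400/7 + 157*π.


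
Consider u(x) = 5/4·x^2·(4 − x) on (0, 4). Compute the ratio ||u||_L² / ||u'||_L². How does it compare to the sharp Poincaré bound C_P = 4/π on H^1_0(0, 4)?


||u||_L² / ||u'||_L² = 2*sqrt(14)/7 < C_P = 4/π.

u(x) = 5/4·x^2·(4 − x), so u'(x) = 5*x*(8 - 3*x)/4.
u(x) = 5/4·x^2·(4 − x) vanishes at x = 0 and x = 4, so u ∈ H^1_0(0, 4). Differentiate via the product rule and integrate the resulting polynomials term by term.
  ∫_0^4 u² dx = ∫_0^4 (25*x^6/16 - 25*x^5/2 + 25*x^4) dx. Term by term:
    ∫_0^4 25*x^6/16 dx = 25600/7;  ∫_0^4 -25*x^5/2 dx = -25600/3;  ∫_0^4 25*x^4 dx = 5120.
  Sum: 25600/7 − 25600/3 + 5120 = 5120/21.
  ∫_0^4 (u')² dx = ∫_0^4 (225*x^4/16 - 75*x^3 + 100*x^2) dx. Term by term:
    ∫_0^4 225*x^4/16 dx = 2880;  ∫_0^4 -75*x^3 dx = -4800;  ∫_0^4 100*x^2 dx = 6400/3.
  Sum: 2880 − 4800 + 6400/3 = 640/3.
∫_0^4 u² dx = 5120/21, so ||u||_L² = 32*sqrt(105)/21.
∫_0^4 (u')² dx = 640/3, so ||u'||_L² = 8*sqrt(30)/3.
Ratio ||u||_L² / ||u'||_L² = 2*sqrt(14)/7.
Sharp Poincaré constant on H^1_0(0, 4) is C_P = L/π = 4/π, achieved by sin(π/4·x).
A polynomial bump cannot attain the sharp Poincaré constant (only the first sine eigenfunction does), so the ratio is strictly less than C_P, consistent with ||u||_L² ≤ C_P ||u'||_L².


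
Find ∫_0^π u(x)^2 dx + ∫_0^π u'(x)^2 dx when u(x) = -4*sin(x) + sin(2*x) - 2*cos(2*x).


||u||_{H^1(0,π)}^2 = -160/3 + 57*π/2

u'(x) = 4*sin(2*x) - 4*cos(x) + 2*cos(2*x).
Expand u² and (u')² and integrate term by term on (0, π), using: for integers n ≥ 1, ∫_0^π sin²(nx) dx = ∫_0^π cos²(nx) dx = π/2; for n ≠ n', ∫_0^π sin(nx)sin(n'x) dx = ∫_0^π cos(nx)cos(n'x) dx = 0; and by product-to-sum, ∫_0^π sin(nx)cos(n'x) dx = ½∫_0^π [sin((n+n')x) + sin((n−n')x)] dx, which is 0 when n+n' is even and 2n/(n²−n'²) when n+n' is odd (it need not vanish on (0, π)).
  u² squared terms: (-4)²·∫sin(x)² dx = 16·π/2 = 8*π;  (-2)²·∫cos(2x)² dx = 4·π/2 = 2*π;  (1)²·∫sin(2x)² dx = 1·π/2 = π/2.
  u² cross terms: 2·(-4)·(-2)·∫sin(x)·cos(2x) dx = 16·(-2/3) = -32/3;  2·(-4)·(1)·∫sin(x)·sin(2x) dx = -8·(0) = 0;  2·(-2)·(1)·∫cos(2x)·sin(2x) dx = -4·(0) = 0.
  So ∫_0^π u² dx = 8*π + 2*π + π/2 − 32/3 + 0 + 0 = -32/3 + 21*π/2.
  (u')² squared terms: (-4)²·∫cos(x)² dx = 16·π/2 = 8*π;  (2)²·∫cos(2x)² dx = 4·π/2 = 2*π;  (4)²·∫sin(2x)² dx = 16·π/2 = 8*π.
  (u')² cross terms: 2·(-4)·(2)·∫cos(x)·cos(2x) dx = -16·(0) = 0;  2·(-4)·(4)·∫cos(x)·sin(2x) dx = -32·(4/3) = -128/3;  2·(2)·(4)·∫cos(2x)·sin(2x) dx = 16·(0) = 0.
  So ∫_0^π (u')² dx = 8*π + 2*π + 8*π + 0 − 128/3 + 0 = -128/3 + 18*π.
||u||_{H^1}^2 = (-32/3 + 21*π/2) + (-128/3 + 18*π) = -160/3 + 57*π/2.


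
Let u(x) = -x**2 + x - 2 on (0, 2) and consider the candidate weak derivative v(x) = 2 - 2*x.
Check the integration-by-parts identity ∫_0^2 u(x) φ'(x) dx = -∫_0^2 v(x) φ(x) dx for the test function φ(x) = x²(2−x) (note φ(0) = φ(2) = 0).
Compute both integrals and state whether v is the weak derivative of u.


LHS = 28/15, RHS = 8/15. No, v is not the weak derivative of u.

u(x) = -x**2 + x - 2, classical derivative u'(x) = 1 - 2*x.
φ(x) = x²(2−x), so φ'(x) = x*(4 - 3*x).
Note φ(0) = φ(2) = 0, so the boundary term u·φ vanishes.
LHS = ∫_0^2 u(x) φ'(x) dx = ∫_0^2 (3*x^4 - 7*x^3 + 10*x^2 - 8*x) dx. Term by term:
  ∫_0^2 3*x^4 dx = 96/5;  ∫_0^2 -7*x^3 dx = -28;  ∫_0^2 10*x^2 dx = 80/3;
  ∫_0^2 -8*x dx = -16.
Sum: 96/5 − 28 + 80/3 − 16 = 28/15.
So LHS = 28/15.
∫_0^2 v(x) φ(x) dx = ∫_0^2 (2*x^4 - 6*x^3 + 4*x^2) dx. Term by term:
  ∫_0^2 2*x^4 dx = 64/5;  ∫_0^2 -6*x^3 dx = -24;  ∫_0^2 4*x^2 dx = 32/3.
Sum: 64/5 − 24 + 32/3 = -8/15.
So RHS = -∫_0^2 v(x) φ(x) dx = 8/15.
LHS − RHS = 4/3 ≠ 0, so the identity fails.
(For a valid weak derivative the identity must hold for EVERY test function, in particular this one. The failure shows v is NOT the weak derivative of u.)
Correct weak derivative would be u'(x) = 1 - 2*x.


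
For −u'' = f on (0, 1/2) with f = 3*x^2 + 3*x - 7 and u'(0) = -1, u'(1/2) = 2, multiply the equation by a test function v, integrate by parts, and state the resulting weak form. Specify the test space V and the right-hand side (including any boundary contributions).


V = H^1(0, 1/2) (v unrestricted at boundary; u is determined up to an additive constant); weak form: ∫_0^1/2 u'v' dx = ∫_0^1/2 (3*x^2 + 3*x - 7) v dx + 2·v(1/2) + v(0) for all v ∈ V.

Multiply both sides by a test function v and integrate from 0 to 1/2:
  ∫_0^1/2 −u''(x) v(x) dx = ∫_0^1/2 f(x) v(x) dx.
Integrate the LHS by parts once:
  ∫_0^1/2 −u'' v dx = −[u'(x) v(x)]_0^1/2 + ∫_0^1/2 u'(x) v'(x) dx.
Thus ∫_0^1/2 u'(x) v'(x) dx = ∫_0^1/2 f(x) v(x) dx + [u'(x) v(x)]_0^1/2.
Choose V so that boundary terms are either known or forced to vanish.
u has inhomogeneous Neumann u'(0) = -1, u'(1/2) = 2. [u' v]_0^1/2 = (2)·v(1/2) − (-1)·v(0) = 2·v(1/2) + v(0). Take V = H^1(0, 1/2); boundary term becomes part of RHS.
Weak formulation: find u (satisfying any essential BC) such that ∫_0^1/2 u'(x) v'(x) dx = ∫_0^1/2 f v dx + 2·v(1/2) + v(0) for all v ∈ V (Neumann data are natural BCs: they enter the RHS as boundary terms).
Substituting f(x) = 3*x^2 + 3*x - 7, the right-hand side is ∫_0^1/2 (3*x^2 + 3*x - 7) v dx + 2·v(1/2) + v(0).
Compatibility check (pure Neumann): taking v ≡ 1 ∈ V gives 0 = ∫_0^1/2 f dx + (2) − (-1), i.e. ∫_0^1/2 f dx must equal u'(0) − u'(1/2) = -3. Indeed ∫_0^1/2 (3*x^2 + 3*x - 7) dx = -3, so the data are compatible. The solution is then unique only up to an additive constant (fix it e.g. by requiring ∫_0^1/2 u dx = 0).


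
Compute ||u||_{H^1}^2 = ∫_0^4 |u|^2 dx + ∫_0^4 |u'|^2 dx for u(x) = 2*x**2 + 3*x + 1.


||u||_{H^1}^2 = 37288/15

The H^1 norm (squared) on an interval (0, L) is
  ||u||_{H^1}^2 = ∫_0^L u(x)^2 dx + ∫_0^L u'(x)^2 dx.
Compute u'(x) = 4*x + 3.
Then u(x)^2 = 4*x**4 + 12*x**3 + 13*x**2 + 6*x + 1 and u'(x)^2 = 16*x**2 + 24*x + 9.
Integrate each monomial from 0 to 4 using ∫_0^4 c·x^n dx = c·4^(n+1)/(n+1):
  ∫_0^4 u(x)^2 dx = ∫_0^4 (4*x^4 + 12*x^3 + 13*x^2 + 6*x + 1) dx. Term by term:
    ∫_0^4 4*x^4 dx = 4096/5;  ∫_0^4 12*x^3 dx = 768;  ∫_0^4 13*x^2 dx = 832/3;
    ∫_0^4 6*x dx = 48;  ∫_0^4 1 dx = 4.
  Sum: 4096/5 + 768 + 832/3 + 48 + 4 = 28748/15.
  ∫_0^4 u'(x)^2 dx = ∫_0^4 (16*x^2 + 24*x + 9) dx. Term by term:
    ∫_0^4 16*x^2 dx = 1024/3;  ∫_0^4 24*x dx = 192;  ∫_0^4 9 dx = 36.
  Sum: 1024/3 + 192 + 36 = 1708/3.
Adding: ||u||_{H^1}^2 = 28748/15 + 1708/3 = 37288/15.


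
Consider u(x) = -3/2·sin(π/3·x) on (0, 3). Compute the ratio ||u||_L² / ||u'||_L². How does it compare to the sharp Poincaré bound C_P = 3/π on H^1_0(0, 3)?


||u||_L² / ||u'||_L² = 3/π = C_P.

u(x) = -3/2·sin(π/3·x), so u'(x) = -π*cos(π*x/3)/2.
Writing u(x) = A·sin(kπx/L) with A = -3/2 and k = 1, use ∫_0^L sin²(kπx/L) dx = L/2 and ∫_0^L cos²(kπx/L) dx = L/2.
u² = 9/4·sin²(π/3·x) and (u')² = π^2/4·cos²(π/3·x), and each of sin², cos² integrates to L/2 = 3/2 over (0, 3).
∫_0^3 u² dx = 27/8, so ||u||_L² = 3*sqrt(6)/4.
∫_0^3 (u')² dx = 3*π^2/8, so ||u'||_L² = sqrt(6)*π/4.
Ratio ||u||_L² / ||u'||_L² = 3/π.
Sharp Poincaré constant on H^1_0(0, 3) is C_P = L/π = 3/π, achieved by sin(π/3·x).
This is the k = 1 eigenfunction (up to amplitude), so the ratio equals the sharp Poincaré constant exactly.


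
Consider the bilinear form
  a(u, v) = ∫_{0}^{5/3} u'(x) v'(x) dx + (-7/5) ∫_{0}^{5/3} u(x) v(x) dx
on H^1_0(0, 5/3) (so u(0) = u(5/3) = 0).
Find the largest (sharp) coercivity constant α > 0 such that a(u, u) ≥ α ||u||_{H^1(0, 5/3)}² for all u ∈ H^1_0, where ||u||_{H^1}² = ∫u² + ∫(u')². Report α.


α = (-35 + 9*π^2)/(25 + 9*π^2)

Coercivity of a(·,·) on H^1_0(0, 5/3) means a(u, u) ≥ α ||u||_{H^1}² for every u ∈ H^1_0.
The interval has length L = 5/3, and Poincaré/coercivity depend only on L. Here a(u, u) = ∫(u')² + (-7/5)·∫u².
Here c = -7/5 < 0 with |c| < (π/L)² = 9*π^2/25, so coercivity still holds. The condition a(u,u) ≥ α||u||_{H^1}² reads (1−α)∫(u')² ≥ (α−c)∫u². Any admissible α is ≤ 1 (rapidly oscillating u have ∫u²/∫(u')² → 0), and α = 1 would force 0 ≥ (1−c)∫u², impossible since c < 1; so 1−α > 0. By the sharp Poincaré inequality on H^1_0 of an interval of length L, ∫(u')² ≥ (π/L)²∫u² with equality for the first sine mode sin(π(x−x₀)/L) (x₀ the left endpoint), so the inequality holds for all u iff (1−α)(π/L)² ≥ α − c, i.e. α ≤ ((π/L)² + c)/((π/L)² + 1) = (1 + c(L/π)²)/(1 + (L/π)²). (Direct route, valid since c ≤ 0: Poincaré gives c∫u² ≥ c(L/π)²∫(u')², so a(u,u) ≥ (1 + c(L/π)²)∫(u')², while ||u||_{H^1}² ≤ (1 + (L/π)²)∫(u')²; dividing yields the same α.) With (π/L)² = 9*π^2/25 and c = -7/5, the largest admissible constant is α = ((π/L)² + c)/((π/L)² + 1).
Simplifying, α = (-35 + 9*π^2)/(25 + 9*π^2).


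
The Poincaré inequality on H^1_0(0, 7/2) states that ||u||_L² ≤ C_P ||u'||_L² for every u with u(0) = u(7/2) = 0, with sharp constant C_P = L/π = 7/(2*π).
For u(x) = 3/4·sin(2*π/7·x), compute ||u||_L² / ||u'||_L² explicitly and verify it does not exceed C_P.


||u||_L² / ||u'||_L² = 7/(2*π) = C_P.

u(x) = 3/4·sin(2*π/7·x), so u'(x) = 3*π*cos(2*π*x/7)/14.
Writing u(x) = A·sin(kπx/L) with A = 3/4 and k = 1, use ∫_0^L sin²(kπx/L) dx = L/2 and ∫_0^L cos²(kπx/L) dx = L/2.
u² = 9/16·sin²(2*π/7·x) and (u')² = 9*π^2/196·cos²(2*π/7·x), and each of sin², cos² integrates to L/2 = 7/4 over (0, 7/2).
∫_0^7/2 u² dx = 63/64, so ||u||_L² = 3*sqrt(7)/8.
∫_0^7/2 (u')² dx = 9*π^2/112, so ||u'||_L² = 3*sqrt(7)*π/28.
Ratio ||u||_L² / ||u'||_L² = 7/(2*π).
Sharp Poincaré constant on H^1_0(0, 7/2) is C_P = L/π = 7/(2*π), achieved by sin(2*π/7·x).
This is the k = 1 eigenfunction (up to amplitude), so the ratio equals the sharp Poincaré constant exactly.


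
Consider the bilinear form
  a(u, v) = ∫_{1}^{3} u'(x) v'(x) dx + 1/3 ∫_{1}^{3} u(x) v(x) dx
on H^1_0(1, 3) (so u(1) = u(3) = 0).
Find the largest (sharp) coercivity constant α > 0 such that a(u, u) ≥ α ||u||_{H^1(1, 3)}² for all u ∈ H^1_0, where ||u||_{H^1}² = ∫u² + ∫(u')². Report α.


α = (4/3 + π^2)/(4 + π^2)

Coercivity of a(·,·) on H^1_0(1, 3) means a(u, u) ≥ α ||u||_{H^1}² for every u ∈ H^1_0.
The interval has length L = 2, and Poincaré/coercivity depend only on L. Here a(u, u) = ∫(u')² + (1/3)·∫u².
Here 0 < c = 1/3 < 1. The condition a(u,u) ≥ α||u||_{H^1}² reads (1−α)∫(u')² ≥ (α−c)∫u². Any admissible α is ≤ 1 (rapidly oscillating u have ∫u²/∫(u')² → 0), and α = 1 would force 0 ≥ (1−c)∫u², impossible since c < 1; so 1−α > 0. By the sharp Poincaré inequality on H^1_0 of an interval of length L, ∫(u')² ≥ (π/L)²∫u² with equality for the first sine mode sin(π(x−x₀)/L) (x₀ the left endpoint), so the inequality holds for all u iff (1−α)(π/L)² ≥ α − c, i.e. α ≤ ((π/L)² + c)/((π/L)² + 1) = (1 + c(L/π)²)/(1 + (L/π)²). With (π/L)² = π^2/4 and c = 1/3, the largest admissible constant is α = ((π/L)² + c)/((π/L)² + 1).
Simplifying, α = (4/3 + π^2)/(4 + π^2).


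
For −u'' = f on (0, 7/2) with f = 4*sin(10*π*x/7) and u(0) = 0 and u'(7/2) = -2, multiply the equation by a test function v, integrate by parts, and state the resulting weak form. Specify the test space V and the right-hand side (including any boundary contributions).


V = {v ∈ H^1(0, 7/2) : v(0) = 0} (test functions vanish at x = 0 where u is specified); weak form: ∫_0^7/2 u'v' dx = ∫_0^7/2 (4*sin(10*π*x/7)) v dx − 2·v(7/2) for all v ∈ V.

Multiply both sides by a test function v and integrate from 0 to 7/2:
  ∫_0^7/2 −u''(x) v(x) dx = ∫_0^7/2 f(x) v(x) dx.
Integrate the LHS by parts once:
  ∫_0^7/2 −u'' v dx = −[u'(x) v(x)]_0^7/2 + ∫_0^7/2 u'(x) v'(x) dx.
Thus ∫_0^7/2 u'(x) v'(x) dx = ∫_0^7/2 f(x) v(x) dx + [u'(x) v(x)]_0^7/2.
Choose V so that boundary terms are either known or forced to vanish.
Mixed BC: u(0) = 0 (Dirichlet) and u'(7/2) = -2 (Neumann). Define V = {v ∈ H^1(0, 7/2) : v(0) = 0}. Then [u' v]_0^7/2 = u'(7/2)·v(7/2) − u'(0)·0 = − 2·v(7/2).
Weak formulation: find u (satisfying any essential BC) such that ∫_0^7/2 u'(x) v'(x) dx = ∫_0^7/2 f v dx − 2·v(7/2) for all v ∈ V (Dirichlet at 0 absorbed into V; Neumann datum at x = 7/2 contributes the boundary term).
Substituting f(x) = 4*sin(10*π*x/7), the right-hand side is ∫_0^7/2 (4*sin(10*π*x/7)) v dx − 2·v(7/2).


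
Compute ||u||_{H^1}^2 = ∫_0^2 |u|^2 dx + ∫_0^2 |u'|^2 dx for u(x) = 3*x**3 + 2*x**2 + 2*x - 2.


||u||_{H^1}^2 = 47088/35

The H^1 norm (squared) on an interval (0, L) is
  ||u||_{H^1}^2 = ∫_0^L u(x)^2 dx + ∫_0^L u'(x)^2 dx.
Compute u'(x) = 9*x**2 + 4*x + 2.
Then u(x)^2 = 9*x**6 + 12*x**5 + 16*x**4 - 4*x**3 - 4*x**2 - 8*x + 4 and u'(x)^2 = 81*x**4 + 72*x**3 + 52*x**2 + 16*x + 4.
Integrate each monomial from 0 to 2 using ∫_0^2 c·x^n dx = c·2^(n+1)/(n+1):
  ∫_0^2 u(x)^2 dx = ∫_0^2 (9*x^6 + 12*x^5 + 16*x^4 - 4*x^3 - 4*x^2 - 8*x + 4) dx. Term by term:
    ∫_0^2 9*x^6 dx = 1152/7;  ∫_0^2 12*x^5 dx = 128;  ∫_0^2 16*x^4 dx = 512/5;
    ∫_0^2 -4*x^3 dx = -16;  ∫_0^2 -4*x^2 dx = -32/3;  ∫_0^2 -8*x dx = -16;
    ∫_0^2 4 dx = 8.
  Sum: 1152/7 + 128 + 512/5 − 16 − 32/3 − 16 + 8 = 37832/105.
  ∫_0^2 u'(x)^2 dx = ∫_0^2 (81*x^4 + 72*x^3 + 52*x^2 + 16*x + 4) dx. Term by term:
    ∫_0^2 81*x^4 dx = 2592/5;  ∫_0^2 72*x^3 dx = 288;  ∫_0^2 52*x^2 dx = 416/3;
    ∫_0^2 16*x dx = 32;  ∫_0^2 4 dx = 8.
  Sum: 2592/5 + 288 + 416/3 + 32 + 8 = 14776/15.
Adding: ||u||_{H^1}^2 = 37832/105 + 14776/15 = 47088/35.


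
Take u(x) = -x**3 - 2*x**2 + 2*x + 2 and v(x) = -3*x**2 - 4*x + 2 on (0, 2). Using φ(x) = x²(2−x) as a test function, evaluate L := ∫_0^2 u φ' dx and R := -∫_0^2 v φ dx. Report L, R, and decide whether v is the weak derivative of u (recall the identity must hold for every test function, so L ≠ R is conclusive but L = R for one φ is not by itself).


LHS = 152/15, RHS = 152/15. Yes, v = u' weakly.

u(x) = -x**3 - 2*x**2 + 2*x + 2, classical derivative u'(x) = -3*x**2 - 4*x + 2.
φ(x) = x²(2−x), so φ'(x) = x*(4 - 3*x).
Note φ(0) = φ(2) = 0, so the boundary term u·φ vanishes.
LHS = ∫_0^2 u(x) φ'(x) dx = ∫_0^2 (3*x^5 + 2*x^4 - 14*x^3 + 2*x^2 + 8*x) dx. Term by term:
  ∫_0^2 3*x^5 dx = 32;  ∫_0^2 2*x^4 dx = 64/5;  ∫_0^2 -14*x^3 dx = -56;
  ∫_0^2 2*x^2 dx = 16/3;  ∫_0^2 8*x dx = 16.
Sum: 32 + 64/5 − 56 + 16/3 + 16 = 152/15.
So LHS = 152/15.
∫_0^2 v(x) φ(x) dx = ∫_0^2 (3*x^5 - 2*x^4 - 10*x^3 + 4*x^2) dx. Term by term:
  ∫_0^2 3*x^5 dx = 32;  ∫_0^2 -2*x^4 dx = -64/5;  ∫_0^2 -10*x^3 dx = -40;
  ∫_0^2 4*x^2 dx = 32/3.
Sum: 32 − 64/5 − 40 + 32/3 = -152/15.
So RHS = -∫_0^2 v(x) φ(x) dx = 152/15.
LHS = RHS, so the identity holds for this test φ.
Moreover u is smooth here and v(x) = u'(x) = -3*x**2 - 4*x + 2 pointwise, so the identity holds for every test function. Hence v is the weak derivative of u.


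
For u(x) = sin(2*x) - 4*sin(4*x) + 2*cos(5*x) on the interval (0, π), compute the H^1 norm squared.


||u||_{H^1(0,π)}^2 = 22048/63 + 381*π/2

u'(x) = -10*sin(5*x) + 2*cos(2*x) - 16*cos(4*x).
Expand u² and (u')² and integrate term by term on (0, π), using: for integers n ≥ 1, ∫_0^π sin²(nx) dx = ∫_0^π cos²(nx) dx = π/2; for n ≠ n', ∫_0^π sin(nx)sin(n'x) dx = ∫_0^π cos(nx)cos(n'x) dx = 0; and by product-to-sum, ∫_0^π sin(nx)cos(n'x) dx = ½∫_0^π [sin((n+n')x) + sin((n−n')x)] dx, which is 0 when n+n' is even and 2n/(n²−n'²) when n+n' is odd (it need not vanish on (0, π)).
  u² squared terms: (-4)²·∫sin(4x)² dx = 16·π/2 = 8*π;  (2)²·∫cos(5x)² dx = 4·π/2 = 2*π;  (1)²·∫sin(2x)² dx = 1·π/2 = π/2.
  u² cross terms: 2·(-4)·(2)·∫sin(4x)·cos(5x) dx = -16·(-8/9) = 128/9;  2·(-4)·(1)·∫sin(4x)·sin(2x) dx = -8·(0) = 0;  2·(2)·(1)·∫cos(5x)·sin(2x) dx = 4·(-4/21) = -16/21.
  So ∫_0^π u² dx = 8*π + 2*π + π/2 + 128/9 + 0 − 16/21 = 848/63 + 21*π/2.
  (u')² squared terms: (-16)²·∫cos(4x)² dx = 256·π/2 = 128*π;  (-10)²·∫sin(5x)² dx = 100·π/2 = 50*π;  (2)²·∫cos(2x)² dx = 4·π/2 = 2*π.
  (u')² cross terms: 2·(-16)·(-10)·∫cos(4x)·sin(5x) dx = 320·(10/9) = 3200/9;  2·(-16)·(2)·∫cos(4x)·cos(2x) dx = -64·(0) = 0;  2·(-10)·(2)·∫sin(5x)·cos(2x) dx = -40·(10/21) = -400/21.
  So ∫_0^π (u')² dx = 128*π + 50*π + 2*π + 3200/9 + 0 − 400/21 = 21200/63 + 180*π.
||u||_{H^1}^2 = (848/63 + 21*π/2) + (21200/63 + 180*π) = 22048/63 + 381*π/2.


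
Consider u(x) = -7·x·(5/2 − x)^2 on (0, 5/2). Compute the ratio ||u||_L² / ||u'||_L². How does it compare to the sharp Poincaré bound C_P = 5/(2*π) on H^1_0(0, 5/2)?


||u||_L² / ||u'||_L² = 5*sqrt(14)/28 < C_P = 5/(2*π).

u(x) = -7·x·(5/2 − x)^2, so u'(x) = -21*x^2 + 70*x - 175/4.
u(x) = -7·x·(5/2 − x)^2 vanishes at x = 0 and x = 5/2, so u ∈ H^1_0(0, 5/2). Differentiate via the product rule and integrate the resulting polynomials term by term.
  ∫_0^5/2 u² dx = ∫_0^5/2 (49*x^6 - 490*x^5 + 3675*x^4/2 - 6125*x^3/2 + 30625*x^2/16) dx. Term by term:
    ∫_0^5/2 49*x^6 dx = 546875/128;  ∫_0^5/2 -490*x^5 dx = -3828125/192;  ∫_0^5/2 3675*x^4/2 dx = 2296875/64;
    ∫_0^5/2 -6125*x^3/2 dx = -3828125/128;  ∫_0^5/2 30625*x^2/16 dx = 3828125/384.
  Sum: 546875/128 − 3828125/192 + 2296875/64 − 3828125/128 + 3828125/384 = 109375/384.
  ∫_0^5/2 (u')² dx = ∫_0^5/2 (441*x^4 - 2940*x^3 + 13475*x^2/2 - 6125*x + 30625/16) dx. Term by term:
    ∫_0^5/2 441*x^4 dx = 275625/32;  ∫_0^5/2 -2940*x^3 dx = -459375/16;  ∫_0^5/2 13475*x^2/2 dx = 1684375/48;
    ∫_0^5/2 -6125*x dx = -153125/8;  ∫_0^5/2 30625/16 dx = 153125/32.
  Sum: 275625/32 − 459375/16 + 1684375/48 − 153125/8 + 153125/32 = 30625/48.
∫_0^5/2 u² dx = 109375/384, so ||u||_L² = 125*sqrt(42)/48.
∫_0^5/2 (u')² dx = 30625/48, so ||u'||_L² = 175*sqrt(3)/12.
Ratio ||u||_L² / ||u'||_L² = 5*sqrt(14)/28.
Sharp Poincaré constant on H^1_0(0, 5/2) is C_P = L/π = 5/(2*π), achieved by sin(2*π/5·x).
A polynomial bump cannot attain the sharp Poincaré constant (only the first sine eigenfunction does), so the ratio is strictly less than C_P, consistent with ||u||_L² ≤ C_P ||u'||_L².


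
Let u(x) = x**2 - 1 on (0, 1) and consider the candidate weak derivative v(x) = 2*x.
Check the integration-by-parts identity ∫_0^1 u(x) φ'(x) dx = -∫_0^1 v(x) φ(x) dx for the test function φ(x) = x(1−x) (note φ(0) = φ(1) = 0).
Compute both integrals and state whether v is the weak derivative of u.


LHS = -1/6, RHS = -1/6. Yes, v = u' weakly.

u(x) = x**2 - 1, classical derivative u'(x) = 2*x.
φ(x) = x(1−x), so φ'(x) = 1 - 2*x.
Note φ(0) = φ(1) = 0, so the boundary term u·φ vanishes.
LHS = ∫_0^1 u(x) φ'(x) dx = ∫_0^1 (-2*x^3 + x^2 + 2*x - 1) dx. Term by term:
  ∫_0^1 -2*x^3 dx = -1/2;  ∫_0^1 x^2 dx = 1/3;  ∫_0^1 2*x dx = 1;
  ∫_0^1 -1 dx = -1.
Sum: -1/2 + 1/3 + 1 − 1 = -1/6.
So LHS = -1/6.
∫_0^1 v(x) φ(x) dx = ∫_0^1 (-2*x^3 + 2*x^2) dx. Term by term:
  ∫_0^1 -2*x^3 dx = -1/2;  ∫_0^1 2*x^2 dx = 2/3.
Sum: -1/2 + 2/3 = 1/6.
So RHS = -∫_0^1 v(x) φ(x) dx = -1/6.
LHS = RHS, so the identity holds for this test φ.
Moreover u is smooth here and v(x) = u'(x) = 2*x pointwise, so the identity holds for every test function. Hence v is the weak derivative of u.


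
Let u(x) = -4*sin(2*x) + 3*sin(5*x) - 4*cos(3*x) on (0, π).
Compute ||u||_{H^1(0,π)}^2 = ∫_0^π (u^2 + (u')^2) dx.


||u||_{H^1(0,π)}^2 = -256 + 237*π

u'(x) = 12*sin(3*x) - 8*cos(2*x) + 15*cos(5*x).
Expand u² and (u')² and integrate term by term on (0, π), using: for integers n ≥ 1, ∫_0^π sin²(nx) dx = ∫_0^π cos²(nx) dx = π/2; for n ≠ n', ∫_0^π sin(nx)sin(n'x) dx = ∫_0^π cos(nx)cos(n'x) dx = 0; and by product-to-sum, ∫_0^π sin(nx)cos(n'x) dx = ½∫_0^π [sin((n+n')x) + sin((n−n')x)] dx, which is 0 when n+n' is even and 2n/(n²−n'²) when n+n' is odd (it need not vanish on (0, π)).
  u² squared terms: (-4)²·∫cos(3x)² dx = 16·π/2 = 8*π;  (-4)²·∫sin(2x)² dx = 16·π/2 = 8*π;  (3)²·∫sin(5x)² dx = 9·π/2 = 9*π/2.
  u² cross terms: 2·(-4)·(-4)·∫cos(3x)·sin(2x) dx = 32·(-4/5) = -128/5;  2·(-4)·(3)·∫cos(3x)·sin(5x) dx = -24·(0) = 0;  2·(-4)·(3)·∫sin(2x)·sin(5x) dx = -24·(0) = 0.
  So ∫_0^π u² dx = 8*π + 8*π + 9*π/2 − 128/5 + 0 + 0 = -128/5 + 41*π/2.
  (u')² squared terms: (-8)²·∫cos(2x)² dx = 64·π/2 = 32*π;  (12)²·∫sin(3x)² dx = 144·π/2 = 72*π;  (15)²·∫cos(5x)² dx = 225·π/2 = 225*π/2.
  (u')² cross terms: 2·(-8)·(12)·∫cos(2x)·sin(3x) dx = -192·(6/5) = -1152/5;  2·(-8)·(15)·∫cos(2x)·cos(5x) dx = -240·(0) = 0;  2·(12)·(15)·∫sin(3x)·cos(5x) dx = 360·(0) = 0.
  So ∫_0^π (u')² dx = 32*π + 72*π + 225*π/2 − 1152/5 + 0 + 0 = -1152/5 + 433*π/2.
||u||_{H^1}^2 = (-128/5 + 41*π/2) + (-1152/5 + 433*π/2) = -256 + 237*π.


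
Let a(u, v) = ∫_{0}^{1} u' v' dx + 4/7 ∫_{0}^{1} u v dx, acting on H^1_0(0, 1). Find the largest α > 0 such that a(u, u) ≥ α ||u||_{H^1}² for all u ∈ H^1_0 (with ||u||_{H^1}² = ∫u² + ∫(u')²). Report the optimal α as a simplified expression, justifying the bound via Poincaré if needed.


α = (4/7 + π^2)/(1 + π^2)

Coercivity of a(·,·) on H^1_0(0, 1) means a(u, u) ≥ α ||u||_{H^1}² for every u ∈ H^1_0.
The interval has length L = 1, and Poincaré/coercivity depend only on L. Here a(u, u) = ∫(u')² + (4/7)·∫u².
Here 0 < c = 4/7 < 1. The condition a(u,u) ≥ α||u||_{H^1}² reads (1−α)∫(u')² ≥ (α−c)∫u². Any admissible α is ≤ 1 (rapidly oscillating u have ∫u²/∫(u')² → 0), and α = 1 would force 0 ≥ (1−c)∫u², impossible since c < 1; so 1−α > 0. By the sharp Poincaré inequality on H^1_0 of an interval of length L, ∫(u')² ≥ (π/L)²∫u² with equality for the first sine mode sin(π(x−x₀)/L) (x₀ the left endpoint), so the inequality holds for all u iff (1−α)(π/L)² ≥ α − c, i.e. α ≤ ((π/L)² + c)/((π/L)² + 1) = (1 + c(L/π)²)/(1 + (L/π)²). With (π/L)² = π^2 and c = 4/7, the largest admissible constant is α = ((π/L)² + c)/((π/L)² + 1).
Simplifying, α = (4/7 + π^2)/(1 + π^2).


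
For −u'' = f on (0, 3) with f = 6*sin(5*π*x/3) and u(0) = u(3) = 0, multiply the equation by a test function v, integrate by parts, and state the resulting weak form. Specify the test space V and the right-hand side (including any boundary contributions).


V = H^1_0(0, 3) (so v(0) = v(3) = 0); weak form: ∫_0^3 u'v' dx = ∫_0^3 (6*sin(5*π*x/3)) v dx for all v ∈ V.

Multiply both sides by a test function v and integrate from 0 to 3:
  ∫_0^3 −u''(x) v(x) dx = ∫_0^3 f(x) v(x) dx.
Integrate the LHS by parts once:
  ∫_0^3 −u'' v dx = −[u'(x) v(x)]_0^3 + ∫_0^3 u'(x) v'(x) dx.
Thus ∫_0^3 u'(x) v'(x) dx = ∫_0^3 f(x) v(x) dx + [u'(x) v(x)]_0^3.
Choose V so that boundary terms are either known or forced to vanish.
u is Dirichlet: u(0) = u(3) = 0. Let V = H^1_0(0, 3); then v(0) = v(3) = 0, and [u' v]_0^3 = 0.
Weak formulation: find u (satisfying any essential BC) such that ∫_0^3 u'(x) v'(x) dx = ∫_0^3 f v dx for all v ∈ V.
Substituting f(x) = 6*sin(5*π*x/3), the right-hand side is ∫_0^3 (6*sin(5*π*x/3)) v dx.


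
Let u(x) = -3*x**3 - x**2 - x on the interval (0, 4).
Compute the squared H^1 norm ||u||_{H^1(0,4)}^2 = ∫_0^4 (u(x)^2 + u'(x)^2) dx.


||u||_{H^1}^2 = 4844932/105

The H^1 norm (squared) on an interval (0, L) is
  ||u||_{H^1}^2 = ∫_0^L u(x)^2 dx + ∫_0^L u'(x)^2 dx.
Compute u'(x) = -9*x**2 - 2*x - 1.
Then u(x)^2 = 9*x**6 + 6*x**5 + 7*x**4 + 2*x**3 + x**2 and u'(x)^2 = 81*x**4 + 36*x**3 + 22*x**2 + 4*x + 1.
Integrate each monomial from 0 to 4 using ∫_0^4 c·x^n dx = c·4^(n+1)/(n+1):
  ∫_0^4 u(x)^2 dx = ∫_0^4 (9*x^6 + 6*x^5 + 7*x^4 + 2*x^3 + x^2) dx. Term by term:
    ∫_0^4 9*x^6 dx = 147456/7;  ∫_0^4 6*x^5 dx = 4096;  ∫_0^4 7*x^4 dx = 7168/5;
    ∫_0^4 2*x^3 dx = 128;  ∫_0^4 x^2 dx = 64/3.
  Sum: 147456/7 + 4096 + 7168/5 + 128 + 64/3 = 2808128/105.
  ∫_0^4 u'(x)^2 dx = ∫_0^4 (81*x^4 + 36*x^3 + 22*x^2 + 4*x + 1) dx. Term by term:
    ∫_0^4 81*x^4 dx = 82944/5;  ∫_0^4 36*x^3 dx = 2304;  ∫_0^4 22*x^2 dx = 1408/3;
    ∫_0^4 4*x dx = 32;  ∫_0^4 1 dx = 4.
  Sum: 82944/5 + 2304 + 1408/3 + 32 + 4 = 290972/15.
Adding: ||u||_{H^1}^2 = 2808128/105 + 290972/15 = 4844932/105.


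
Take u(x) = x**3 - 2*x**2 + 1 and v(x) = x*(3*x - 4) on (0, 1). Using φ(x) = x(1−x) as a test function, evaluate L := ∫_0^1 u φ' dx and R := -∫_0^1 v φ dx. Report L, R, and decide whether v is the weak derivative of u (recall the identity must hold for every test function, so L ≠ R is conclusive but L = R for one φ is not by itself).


LHS = 11/60, RHS = 11/60. Yes, v = u' weakly.

u(x) = x**3 - 2*x**2 + 1, classical derivative u'(x) = 3*x**2 - 4*x.
φ(x) = x(1−x), so φ'(x) = 1 - 2*x.
Note φ(0) = φ(1) = 0, so the boundary term u·φ vanishes.
LHS = ∫_0^1 u(x) φ'(x) dx = ∫_0^1 (-2*x^4 + 5*x^3 - 2*x^2 - 2*x + 1) dx. Term by term:
  ∫_0^1 -2*x^4 dx = -2/5;  ∫_0^1 5*x^3 dx = 5/4;  ∫_0^1 -2*x^2 dx = -2/3;
  ∫_0^1 -2*x dx = -1;  ∫_0^1 1 dx = 1.
Sum: -2/5 + 5/4 − 2/3 − 1 + 1 = 11/60.
So LHS = 11/60.
∫_0^1 v(x) φ(x) dx = ∫_0^1 (-3*x^4 + 7*x^3 - 4*x^2) dx. Term by term:
  ∫_0^1 -3*x^4 dx = -3/5;  ∫_0^1 7*x^3 dx = 7/4;  ∫_0^1 -4*x^2 dx = -4/3.
Sum: -3/5 + 7/4 − 4/3 = -11/60.
So RHS = -∫_0^1 v(x) φ(x) dx = 11/60.
LHS = RHS, so the identity holds for this test φ.
Moreover u is smooth here and v(x) = u'(x) = 3*x**2 - 4*x pointwise, so the identity holds for every test function. Hence v is the weak derivative of u.


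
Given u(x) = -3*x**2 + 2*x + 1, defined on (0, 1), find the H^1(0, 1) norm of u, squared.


||u||_{H^1}^2 = 77/15

The H^1 norm (squared) on an interval (0, L) is
  ||u||_{H^1}^2 = ∫_0^L u(x)^2 dx + ∫_0^L u'(x)^2 dx.
Compute u'(x) = 2 - 6*x.
Then u(x)^2 = 9*x**4 - 12*x**3 - 2*x**2 + 4*x + 1 and u'(x)^2 = 36*x**2 - 24*x + 4.
Integrate each monomial from 0 to 1 using ∫_0^1 c·x^n dx = c·1^(n+1)/(n+1):
  ∫_0^1 u(x)^2 dx = ∫_0^1 (9*x^4 - 12*x^3 - 2*x^2 + 4*x + 1) dx. Term by term:
    ∫_0^1 9*x^4 dx = 9/5;  ∫_0^1 -12*x^3 dx = -3;  ∫_0^1 -2*x^2 dx = -2/3;
    ∫_0^1 4*x dx = 2;  ∫_0^1 1 dx = 1.
  Sum: 9/5 − 3 − 2/3 + 2 + 1 = 17/15.
  ∫_0^1 u'(x)^2 dx = ∫_0^1 (36*x^2 - 24*x + 4) dx. Term by term:
    ∫_0^1 36*x^2 dx = 12;  ∫_0^1 -24*x dx = -12;  ∫_0^1 4 dx = 4.
  Sum: 12 − 12 + 4 = 4.
Adding: ||u||_{H^1}^2 = 17/15 + 4 = 77/15.


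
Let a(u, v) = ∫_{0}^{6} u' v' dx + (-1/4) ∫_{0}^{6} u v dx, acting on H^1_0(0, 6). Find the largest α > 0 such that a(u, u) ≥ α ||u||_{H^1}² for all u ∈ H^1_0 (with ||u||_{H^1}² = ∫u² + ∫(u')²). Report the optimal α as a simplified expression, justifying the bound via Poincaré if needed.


α = (-9 + π^2)/(π^2 + 36)

Coercivity of a(·,·) on H^1_0(0, 6) means a(u, u) ≥ α ||u||_{H^1}² for every u ∈ H^1_0.
The interval has length L = 6, and Poincaré/coercivity depend only on L. Here a(u, u) = ∫(u')² + (-1/4)·∫u².
Here c = -1/4 < 0 with |c| < (π/L)² = π^2/36, so coercivity still holds. The condition a(u,u) ≥ α||u||_{H^1}² reads (1−α)∫(u')² ≥ (α−c)∫u². Any admissible α is ≤ 1 (rapidly oscillating u have ∫u²/∫(u')² → 0), and α = 1 would force 0 ≥ (1−c)∫u², impossible since c < 1; so 1−α > 0. By the sharp Poincaré inequality on H^1_0 of an interval of length L, ∫(u')² ≥ (π/L)²∫u² with equality for the first sine mode sin(π(x−x₀)/L) (x₀ the left endpoint), so the inequality holds for all u iff (1−α)(π/L)² ≥ α − c, i.e. α ≤ ((π/L)² + c)/((π/L)² + 1) = (1 + c(L/π)²)/(1 + (L/π)²). (Direct route, valid since c ≤ 0: Poincaré gives c∫u² ≥ c(L/π)²∫(u')², so a(u,u) ≥ (1 + c(L/π)²)∫(u')², while ||u||_{H^1}² ≤ (1 + (L/π)²)∫(u')²; dividing yields the same α.) With (π/L)² = π^2/36 and c = -1/4, the largest admissible constant is α = ((π/L)² + c)/((π/L)² + 1).
Simplifying, α = (-9 + π^2)/(π^2 + 36).


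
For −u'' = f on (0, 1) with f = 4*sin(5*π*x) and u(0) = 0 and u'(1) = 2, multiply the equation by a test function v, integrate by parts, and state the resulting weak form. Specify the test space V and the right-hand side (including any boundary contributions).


V = {v ∈ H^1(0, 1) : v(0) = 0} (test functions vanish at x = 0 where u is specified); weak form: ∫_0^1 u'v' dx = ∫_0^1 (4*sin(5*π*x)) v dx + 2·v(1) for all v ∈ V.

Multiply both sides by a test function v and integrate from 0 to 1:
  ∫_0^1 −u''(x) v(x) dx = ∫_0^1 f(x) v(x) dx.
Integrate the LHS by parts once:
  ∫_0^1 −u'' v dx = −[u'(x) v(x)]_0^1 + ∫_0^1 u'(x) v'(x) dx.
Thus ∫_0^1 u'(x) v'(x) dx = ∫_0^1 f(x) v(x) dx + [u'(x) v(x)]_0^1.
Choose V so that boundary terms are either known or forced to vanish.
Mixed BC: u(0) = 0 (Dirichlet) and u'(1) = 2 (Neumann). Define V = {v ∈ H^1(0, 1) : v(0) = 0}. Then [u' v]_0^1 = u'(1)·v(1) − u'(0)·0 = 2·v(1).
Weak formulation: find u (satisfying any essential BC) such that ∫_0^1 u'(x) v'(x) dx = ∫_0^1 f v dx + 2·v(1) for all v ∈ V (Dirichlet at 0 absorbed into V; Neumann datum at x = 1 contributes the boundary term).
Substituting f(x) = 4*sin(5*π*x), the right-hand side is ∫_0^1 (4*sin(5*π*x)) v dx + 2·v(1).


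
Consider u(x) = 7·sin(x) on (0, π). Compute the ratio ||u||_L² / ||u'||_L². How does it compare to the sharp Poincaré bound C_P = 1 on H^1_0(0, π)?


||u||_L² / ||u'||_L² = 1 = C_P.

u(x) = 7·sin(x), so u'(x) = 7*cos(x).
Writing u(x) = A·sin(kπx/L) with A = 7 and k = 1, use ∫_0^L sin²(kπx/L) dx = L/2 and ∫_0^L cos²(kπx/L) dx = L/2.
u² = 49·sin²(x) and (u')² = 49·cos²(x), and each of sin², cos² integrates to L/2 = π/2 over (0, π).
∫_0^π u² dx = 49*π/2, so ||u||_L² = 7*sqrt(2)*sqrt(π)/2.
∫_0^π (u')² dx = 49*π/2, so ||u'||_L² = 7*sqrt(2)*sqrt(π)/2.
Ratio ||u||_L² / ||u'||_L² = 1.
Sharp Poincaré constant on H^1_0(0, π) is C_P = L/π = 1, achieved by sin(x).
This is the k = 1 eigenfunction (up to amplitude), so the ratio equals the sharp Poincaré constant exactly.


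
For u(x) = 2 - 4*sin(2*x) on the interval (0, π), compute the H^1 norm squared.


||u||_{H^1(0,π)}^2 = 44*π

u'(x) = -8*cos(2*x).
Expand u² and (u')² and integrate term by term on (0, π), using: for integers n ≥ 1, ∫_0^π sin²(nx) dx = ∫_0^π cos²(nx) dx = π/2; for n ≠ n', ∫_0^π sin(nx)sin(n'x) dx = ∫_0^π cos(nx)cos(n'x) dx = 0; and by product-to-sum, ∫_0^π sin(nx)cos(n'x) dx = ½∫_0^π [sin((n+n')x) + sin((n−n')x)] dx, which is 0 when n+n' is even and 2n/(n²−n'²) when n+n' is odd (it need not vanish on (0, π)). For the constant mode: ∫_0^π 1 dx = π, ∫_0^π cos(nx) dx = 0, ∫_0^π sin(nx) dx = (1−(−1)^n)/n.
  u² squared terms: (2)²·∫1 dx = 4·π = 4*π;  (-4)²·∫sin(2x)² dx = 16·π/2 = 8*π.
  u² cross terms: 2·(2)·(-4)·∫1·sin(2x) dx = -16·(0) = 0.
  So ∫_0^π u² dx = 4*π + 8*π + 0 = 12*π.
  (u')² squared terms: (-8)²·∫cos(2x)² dx = 64·π/2 = 32*π.
  So ∫_0^π (u')² dx = 32*π.
||u||_{H^1}^2 = (12*π) + (32*π) = 44*π.


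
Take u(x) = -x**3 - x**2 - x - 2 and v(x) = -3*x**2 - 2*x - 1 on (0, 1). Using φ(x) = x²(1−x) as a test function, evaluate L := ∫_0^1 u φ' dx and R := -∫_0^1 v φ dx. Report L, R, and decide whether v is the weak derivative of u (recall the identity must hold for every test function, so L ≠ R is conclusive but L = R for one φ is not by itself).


LHS = 17/60, RHS = 17/60. Yes, v = u' weakly.

u(x) = -x**3 - x**2 - x - 2, classical derivative u'(x) = -3*x**2 - 2*x - 1.
φ(x) = x²(1−x), so φ'(x) = x*(2 - 3*x).
Note φ(0) = φ(1) = 0, so the boundary term u·φ vanishes.
LHS = ∫_0^1 u(x) φ'(x) dx = ∫_0^1 (3*x^5 + x^4 + x^3 + 4*x^2 - 4*x) dx. Term by term:
  ∫_0^1 3*x^5 dx = 1/2;  ∫_0^1 x^4 dx = 1/5;  ∫_0^1 x^3 dx = 1/4;
  ∫_0^1 4*x^2 dx = 4/3;  ∫_0^1 -4*x dx = -2.
Sum: 1/2 + 1/5 + 1/4 + 4/3 − 2 = 17/60.
So LHS = 17/60.
∫_0^1 v(x) φ(x) dx = ∫_0^1 (3*x^5 - x^4 - x^3 - x^2) dx. Term by term:
  ∫_0^1 3*x^5 dx = 1/2;  ∫_0^1 -x^4 dx = -1/5;  ∫_0^1 -x^3 dx = -1/4;
  ∫_0^1 -x^2 dx = -1/3.
Sum: 1/2 − 1/5 − 1/4 − 1/3 = -17/60.
So RHS = -∫_0^1 v(x) φ(x) dx = 17/60.
LHS = RHS, so the identity holds for this test φ.
Moreover u is smooth here and v(x) = u'(x) = -3*x**2 - 2*x - 1 pointwise, so the identity holds for every test function. Hence v is the weak derivative of u.


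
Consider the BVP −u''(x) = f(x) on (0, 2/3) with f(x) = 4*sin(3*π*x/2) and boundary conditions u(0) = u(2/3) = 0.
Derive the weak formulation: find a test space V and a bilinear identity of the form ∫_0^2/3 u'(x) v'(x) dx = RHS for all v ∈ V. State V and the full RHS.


V = H^1_0(0, 2/3) (so v(0) = v(2/3) = 0); weak form: ∫_0^2/3 u'v' dx = ∫_0^2/3 (4*sin(3*π*x/2)) v dx for all v ∈ V.

Multiply both sides by a test function v and integrate from 0 to 2/3:
  ∫_0^2/3 −u''(x) v(x) dx = ∫_0^2/3 f(x) v(x) dx.
Integrate the LHS by parts once:
  ∫_0^2/3 −u'' v dx = −[u'(x) v(x)]_0^2/3 + ∫_0^2/3 u'(x) v'(x) dx.
Thus ∫_0^2/3 u'(x) v'(x) dx = ∫_0^2/3 f(x) v(x) dx + [u'(x) v(x)]_0^2/3.
Choose V so that boundary terms are either known or forced to vanish.
u is Dirichlet: u(0) = u(2/3) = 0. Let V = H^1_0(0, 2/3); then v(0) = v(2/3) = 0, and [u' v]_0^2/3 = 0.
Weak formulation: find u (satisfying any essential BC) such that ∫_0^2/3 u'(x) v'(x) dx = ∫_0^2/3 f v dx for all v ∈ V.
Substituting f(x) = 4*sin(3*π*x/2), the right-hand side is ∫_0^2/3 (4*sin(3*π*x/2)) v dx.
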